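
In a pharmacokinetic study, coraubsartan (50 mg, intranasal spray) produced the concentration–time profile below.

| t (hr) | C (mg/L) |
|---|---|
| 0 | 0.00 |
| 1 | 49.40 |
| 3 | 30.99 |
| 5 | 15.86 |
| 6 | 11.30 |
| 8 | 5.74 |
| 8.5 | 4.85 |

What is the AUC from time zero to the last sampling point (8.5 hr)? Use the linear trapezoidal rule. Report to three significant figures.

AUC = 185 mg/L·hr

Trapezoidal AUC_0→8.5:
  [0→1]: (0.00+49.40)/2 × 1 = 24.7
  [1→3]: (49.40+30.99)/2 × 2 = 80.39
  [3→5]: (30.99+15.86)/2 × 2 = 46.85
  [5→6]: (15.86+11.30)/2 × 1 = 13.58
  [6→8]: (11.30+5.74)/2 × 2 = 17.04
  [8→8.5]: (5.74+4.85)/2 × 0.5 = 2.6475
  Sum = 185.2075 mg/L·hr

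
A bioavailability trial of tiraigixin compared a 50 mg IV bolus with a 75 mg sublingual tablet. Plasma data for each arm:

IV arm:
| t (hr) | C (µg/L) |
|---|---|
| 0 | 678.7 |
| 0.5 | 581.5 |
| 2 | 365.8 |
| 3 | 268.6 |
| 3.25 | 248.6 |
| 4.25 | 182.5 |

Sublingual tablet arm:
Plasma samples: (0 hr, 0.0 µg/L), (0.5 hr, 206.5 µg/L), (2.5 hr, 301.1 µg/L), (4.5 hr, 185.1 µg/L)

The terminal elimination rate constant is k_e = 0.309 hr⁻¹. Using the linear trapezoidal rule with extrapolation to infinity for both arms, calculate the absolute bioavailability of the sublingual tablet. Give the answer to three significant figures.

Trapezoidal AUC_0→4.25 (IV):
  [0→0.5]: (678.7+581.5)/2 × 0.5 = 315.05
  [0.5→2]: (581.5+365.8)/2 × 1.5 = 710.475
  [2→3]: (365.8+268.6)/2 × 1 = 317.2
  [3→3.25]: (268.6+248.6)/2 × 0.25 = 64.65
  [3.25→4.25]: (248.6+182.5)/2 × 1 = 215.55
  Sum = 1622.925 µg/L·hr
IV tail: 182.5/0.309 = 590.615; AUC_iv,0→∞ = 1622.925 + 590.615 = 2213.54 µg/L·hr
Trapezoidal AUC_0→4.5 (sublingual tablet):
  [0→0.5]: (0.0+206.5)/2 × 0.5 = 51.625
  [0.5→2.5]: (206.5+301.1)/2 × 2 = 507.6
  [2.5→4.5]: (301.1+185.1)/2 × 2 = 486.2
  Sum = 1045.425 µg/L·hr
sublingual tablet tail: 185.1/0.309 = 599.029; AUC_ev,0→∞ = 1045.425 + 599.029 = 1644.454 µg/L·hr
F = (AUC_ev/D_ev)/(AUC_iv/D_iv) = (1644.454/75)/(2213.54/50) = 21.9261/44.2708 = 0.4953

F = 0.495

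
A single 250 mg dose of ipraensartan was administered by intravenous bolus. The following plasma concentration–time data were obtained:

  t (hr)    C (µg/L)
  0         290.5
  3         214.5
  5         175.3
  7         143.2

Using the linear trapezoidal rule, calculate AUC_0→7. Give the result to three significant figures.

AUC = 1470 µg/L·hr

Trapezoidal AUC_0→7:
  [0→3]: (290.5+214.5)/2 × 3 = 757.5
  [3→5]: (214.5+175.3)/2 × 2 = 389.8
  [5→7]: (175.3+143.2)/2 × 2 = 318.5
  Sum = 1465.8 µg/L·hr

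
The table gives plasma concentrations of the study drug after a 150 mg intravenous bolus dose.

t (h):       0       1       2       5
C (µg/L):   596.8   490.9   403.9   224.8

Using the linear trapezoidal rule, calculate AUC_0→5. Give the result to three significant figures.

Trapezoidal AUC_0→5:
  [0→1]: (596.8+490.9)/2 × 1 = 543.85
  [1→2]: (490.9+403.9)/2 × 1 = 447.4
  [2→5]: (403.9+224.8)/2 × 3 = 943.05
  Sum = 1934.3 µg/L·h

AUC = 1930 µg/L·h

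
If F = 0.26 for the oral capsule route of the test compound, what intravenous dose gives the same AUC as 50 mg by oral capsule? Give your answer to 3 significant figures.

D_iv = 13.0 mg

Systemic exposure from an extravascular dose = F × D_ev, so the equivalent IV dose is F × D_ev.
D_iv = F × D_ev = 0.26 × 50 = 13 mg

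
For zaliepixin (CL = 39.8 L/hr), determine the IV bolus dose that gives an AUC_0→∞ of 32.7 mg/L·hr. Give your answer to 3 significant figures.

Dose_iv = CL × AUC_0→∞
     = 39.8 × 32.7 = 1301.46 mg

Dose = 1300 mg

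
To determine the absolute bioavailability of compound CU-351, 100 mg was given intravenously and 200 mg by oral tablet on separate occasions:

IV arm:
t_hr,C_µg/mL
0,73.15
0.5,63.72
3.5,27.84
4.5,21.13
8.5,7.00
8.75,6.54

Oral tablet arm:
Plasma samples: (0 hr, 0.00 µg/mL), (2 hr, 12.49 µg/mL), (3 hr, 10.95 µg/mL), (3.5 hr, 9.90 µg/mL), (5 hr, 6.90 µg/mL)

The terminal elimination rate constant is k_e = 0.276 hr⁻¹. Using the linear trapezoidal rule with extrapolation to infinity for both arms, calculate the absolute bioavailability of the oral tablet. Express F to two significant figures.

F = 0.12

Trapezoidal AUC_0→8.75 (IV):
  [0→0.5]: (73.15+63.72)/2 × 0.5 = 34.2175
  [0.5→3.5]: (63.72+27.84)/2 × 3 = 137.34
  [3.5→4.5]: (27.84+21.13)/2 × 1 = 24.485
  [4.5→8.5]: (21.13+7.00)/2 × 4 = 56.26
  [8.5→8.75]: (7.00+6.54)/2 × 0.25 = 1.6925
  Sum = 253.995 µg/mL·hr
IV tail: 6.54/0.276 = 23.696; AUC_iv,0→∞ = 253.995 + 23.696 = 277.691 µg/mL·hr
Trapezoidal AUC_0→5 (oral tablet):
  [0→2]: (0.00+12.49)/2 × 2 = 12.49
  [2→3]: (12.49+10.95)/2 × 1 = 11.72
  [3→3.5]: (10.95+9.90)/2 × 0.5 = 5.2125
  [3.5→5]: (9.90+6.90)/2 × 1.5 = 12.6
  Sum = 42.0225 µg/mL·hr
oral tablet tail: 6.90/0.276 = 25.000; AUC_ev,0→∞ = 42.0225 + 25.000 = 67.0225 µg/mL·hr
F = (AUC_ev/D_ev)/(AUC_iv/D_iv) = (67.0225/200)/(277.691/100) = 0.3351125/2.77691 = 0.1207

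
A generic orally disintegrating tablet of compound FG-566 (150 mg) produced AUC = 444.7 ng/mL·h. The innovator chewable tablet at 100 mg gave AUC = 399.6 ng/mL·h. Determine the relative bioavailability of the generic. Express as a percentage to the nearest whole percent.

F_rel = (AUC_test/D_test) / (AUC_ref/D_ref)
      = (444.7/150) / (399.6/100)
      = 2.96467 / 3.996 = 0.7419 = 74.19%

F_rel = 74%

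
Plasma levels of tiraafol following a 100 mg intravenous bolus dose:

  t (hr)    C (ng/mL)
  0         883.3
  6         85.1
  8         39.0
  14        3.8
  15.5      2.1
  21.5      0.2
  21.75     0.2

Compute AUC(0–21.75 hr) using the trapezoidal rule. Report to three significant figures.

AUC = 3170 ng/mL·hr

Trapezoidal AUC_0→21.75:
  [0→6]: (883.3+85.1)/2 × 6 = 2905.2
  [6→8]: (85.1+39.0)/2 × 2 = 124.1
  [8→14]: (39.0+3.8)/2 × 6 = 128.4
  [14→15.5]: (3.8+2.1)/2 × 1.5 = 4.425
  [15.5→21.5]: (2.1+0.2)/2 × 6 = 6.9
  [21.5→21.75]: (0.2+0.2)/2 × 0.25 = 0.05
  Sum = 3169.075 ng/mL·hr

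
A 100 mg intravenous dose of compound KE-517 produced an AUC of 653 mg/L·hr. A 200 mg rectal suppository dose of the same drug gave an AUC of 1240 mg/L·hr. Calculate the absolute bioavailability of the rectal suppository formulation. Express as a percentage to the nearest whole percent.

F = (AUC_ev / D_ev) / (AUC_iv / D_iv)
  = (1240/200) / (653/100)
  = 6.2 / 6.53 = 0.9495
  = 94.95%

F = 95%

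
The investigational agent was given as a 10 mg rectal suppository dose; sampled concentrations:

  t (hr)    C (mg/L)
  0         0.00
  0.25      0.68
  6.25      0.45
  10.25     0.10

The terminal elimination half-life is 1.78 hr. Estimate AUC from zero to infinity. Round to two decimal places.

AUC = 4.83 mg/L·hr

Trapezoidal AUC_0→10.25:
  [0→0.25]: (0.00+0.68)/2 × 0.25 = 0.085
  [0.25→6.25]: (0.68+0.45)/2 × 6 = 3.39
  [6.25→10.25]: (0.45+0.10)/2 × 4 = 1.1
  Sum = 4.575 mg/L·hr
k_e = ln2 / t½ = 0.693147 / 1.78 = 0.3894 hr^-1
Extrapolated tail: C_last / k_e = 0.10 / 0.3894 = 0.257
AUC_0→∞ = 4.575 + 0.257 = 4.832 mg/L·hr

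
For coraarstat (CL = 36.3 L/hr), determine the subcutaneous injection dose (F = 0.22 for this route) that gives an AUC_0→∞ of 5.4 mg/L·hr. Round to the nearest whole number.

Dose = CL × AUC_0→∞ / F
     = 36.3 × 5.4 / 0.22 = 891 mg

Dose = 891 mg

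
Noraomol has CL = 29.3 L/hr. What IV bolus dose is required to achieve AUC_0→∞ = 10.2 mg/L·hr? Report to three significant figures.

Dose_iv = CL × AUC_0→∞
     = 29.3 × 10.2 = 298.86 mg

Dose = 299 mg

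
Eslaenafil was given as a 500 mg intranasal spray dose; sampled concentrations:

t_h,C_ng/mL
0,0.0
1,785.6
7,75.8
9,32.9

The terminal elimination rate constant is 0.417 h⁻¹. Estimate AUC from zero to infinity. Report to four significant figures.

AUC = 3165 ng/mL·h

Trapezoidal AUC_0→9:
  [0→1]: (0.0+785.6)/2 × 1 = 392.8
  [1→7]: (785.6+75.8)/2 × 6 = 2584.2
  [7→9]: (75.8+32.9)/2 × 2 = 108.7
  Sum = 3085.7 ng/mL·h
Extrapolated tail: C_last / k_e = 32.9 / 0.417 = 78.897
AUC_0→∞ = 3085.7 + 78.897 = 3164.597 ng/mL·h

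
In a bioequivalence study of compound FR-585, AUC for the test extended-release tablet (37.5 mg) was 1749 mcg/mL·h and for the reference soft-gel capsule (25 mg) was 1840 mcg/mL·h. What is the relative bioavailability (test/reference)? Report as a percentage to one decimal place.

F_rel = (AUC_test/D_test) / (AUC_ref/D_ref)
      = (1749/37.5) / (1840/25)
      = 46.64 / 73.6 = 0.6337 = 63.37%

F_rel = 63.4%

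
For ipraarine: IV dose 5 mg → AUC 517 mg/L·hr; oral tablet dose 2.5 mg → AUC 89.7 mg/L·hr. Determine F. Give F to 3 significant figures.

F = (AUC_ev / D_ev) / (AUC_iv / D_iv)
  = (89.7/2.5) / (517/5)
  = 35.88 / 103.4 = 0.3470

F = 0.347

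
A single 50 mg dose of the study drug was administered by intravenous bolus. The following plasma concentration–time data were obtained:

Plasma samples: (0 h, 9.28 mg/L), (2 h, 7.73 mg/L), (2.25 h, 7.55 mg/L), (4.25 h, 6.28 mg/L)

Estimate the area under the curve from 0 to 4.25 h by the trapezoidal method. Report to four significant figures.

AUC = 32.75 mg/L·h

Trapezoidal AUC_0→4.25:
  [0→2]: (9.28+7.73)/2 × 2 = 17.01
  [2→2.25]: (7.73+7.55)/2 × 0.25 = 1.91
  [2.25→4.25]: (7.55+6.28)/2 × 2 = 13.83
  Sum = 32.75 mg/L·h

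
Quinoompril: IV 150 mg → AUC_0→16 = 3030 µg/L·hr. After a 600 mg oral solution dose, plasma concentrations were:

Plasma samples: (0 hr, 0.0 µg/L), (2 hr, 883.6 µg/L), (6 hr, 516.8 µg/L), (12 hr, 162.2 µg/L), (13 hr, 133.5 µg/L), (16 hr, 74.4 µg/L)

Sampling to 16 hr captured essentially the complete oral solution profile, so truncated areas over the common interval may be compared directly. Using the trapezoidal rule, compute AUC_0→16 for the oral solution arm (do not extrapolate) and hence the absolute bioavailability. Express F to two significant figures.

F = 0.51

Trapezoidal AUC_0→16 (oral solution):
  [0→2]: (0.0+883.6)/2 × 2 = 883.6
  [2→6]: (883.6+516.8)/2 × 4 = 2800.8
  [6→12]: (516.8+162.2)/2 × 6 = 2037.0
  [12→13]: (162.2+133.5)/2 × 1 = 147.85
  [13→16]: (133.5+74.4)/2 × 3 = 311.85
  Sum = 6181.1 µg/L·hr
F = (AUC_ev/D_ev)/(AUC_iv/D_iv) = (6181.1/600)/(3030/150) = 10.3018/20.2 = 0.5100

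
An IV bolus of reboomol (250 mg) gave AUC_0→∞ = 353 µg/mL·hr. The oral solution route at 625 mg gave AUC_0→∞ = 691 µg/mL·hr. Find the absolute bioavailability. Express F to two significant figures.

F = (AUC_ev / D_ev) / (AUC_iv / D_iv)
  = (691/625) / (353/250)
  = 1.1056 / 1.412 = 0.7830

F = 0.78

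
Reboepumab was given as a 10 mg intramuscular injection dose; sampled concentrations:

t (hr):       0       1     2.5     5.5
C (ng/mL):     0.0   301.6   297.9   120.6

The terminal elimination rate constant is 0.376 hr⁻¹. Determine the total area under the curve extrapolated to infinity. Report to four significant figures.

Trapezoidal AUC_0→5.5:
  [0→1]: (0.0+301.6)/2 × 1 = 150.8
  [1→2.5]: (301.6+297.9)/2 × 1.5 = 449.625
  [2.5→5.5]: (297.9+120.6)/2 × 3 = 627.75
  Sum = 1228.175 ng/mL·hr
Extrapolated tail: C_last / k_e = 120.6 / 0.376 = 320.745
AUC_0→∞ = 1228.175 + 320.745 = 1548.92 ng/mL·hr

AUC = 1549 ng/mL·hr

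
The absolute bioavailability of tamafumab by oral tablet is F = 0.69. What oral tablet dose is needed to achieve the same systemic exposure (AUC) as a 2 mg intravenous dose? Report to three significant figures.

For equal systemic exposure: F × D_ev = D_iv
D_ev = D_iv / F = 2 / 0.69 = 2.89855 mg

D_oral = 2.90 mg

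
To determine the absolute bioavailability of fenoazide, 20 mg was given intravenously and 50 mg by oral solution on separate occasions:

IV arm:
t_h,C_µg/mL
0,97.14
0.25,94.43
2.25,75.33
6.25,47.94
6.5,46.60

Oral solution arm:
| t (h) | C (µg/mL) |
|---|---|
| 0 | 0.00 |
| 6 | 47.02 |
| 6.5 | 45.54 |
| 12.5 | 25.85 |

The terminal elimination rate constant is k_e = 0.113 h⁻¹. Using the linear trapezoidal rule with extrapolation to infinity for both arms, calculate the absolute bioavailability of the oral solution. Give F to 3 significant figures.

Trapezoidal AUC_0→6.5 (IV):
  [0→0.25]: (97.14+94.43)/2 × 0.25 = 23.94625
  [0.25→2.25]: (94.43+75.33)/2 × 2 = 169.76
  [2.25→6.25]: (75.33+47.94)/2 × 4 = 246.54
  [6.25→6.5]: (47.94+46.60)/2 × 0.25 = 11.8175
  Sum = 452.06375 µg/mL·h
IV tail: 46.60/0.113 = 412.389; AUC_iv,0→∞ = 452.06375 + 412.389 = 864.45275 µg/mL·h
Trapezoidal AUC_0→12.5 (oral solution):
  [0→6]: (0.00+47.02)/2 × 6 = 141.06
  [6→6.5]: (47.02+45.54)/2 × 0.5 = 23.14
  [6.5→12.5]: (45.54+25.85)/2 × 6 = 214.17
  Sum = 378.37 µg/mL·h
oral solution tail: 25.85/0.113 = 228.761; AUC_ev,0→∞ = 378.37 + 228.761 = 607.131 µg/mL·h
F = (AUC_ev/D_ev)/(AUC_iv/D_iv) = (607.131/50)/(864.45275/20) = 12.14262/43.2226 = 0.2809

F = 0.281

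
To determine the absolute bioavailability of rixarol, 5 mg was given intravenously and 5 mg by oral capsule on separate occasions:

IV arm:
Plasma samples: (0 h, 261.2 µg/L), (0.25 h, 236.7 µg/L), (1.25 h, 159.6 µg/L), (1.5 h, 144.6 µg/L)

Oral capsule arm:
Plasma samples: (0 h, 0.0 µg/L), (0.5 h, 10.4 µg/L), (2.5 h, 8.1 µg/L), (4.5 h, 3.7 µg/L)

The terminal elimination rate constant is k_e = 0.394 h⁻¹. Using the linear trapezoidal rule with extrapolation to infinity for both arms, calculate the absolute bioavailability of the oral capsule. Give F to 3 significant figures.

F = 0.0636

Trapezoidal AUC_0→1.5 (IV):
  [0→0.25]: (261.2+236.7)/2 × 0.25 = 62.2375
  [0.25→1.25]: (236.7+159.6)/2 × 1 = 198.15
  [1.25→1.5]: (159.6+144.6)/2 × 0.25 = 38.025
  Sum = 298.4125 µg/L·h
IV tail: 144.6/0.394 = 367.005; AUC_iv,0→∞ = 298.4125 + 367.005 = 665.4175 µg/L·h
Trapezoidal AUC_0→4.5 (oral capsule):
  [0→0.5]: (0.0+10.4)/2 × 0.5 = 2.6
  [0.5→2.5]: (10.4+8.1)/2 × 2 = 18.5
  [2.5→4.5]: (8.1+3.7)/2 × 2 = 11.8
  Sum = 32.9 µg/L·h
oral capsule tail: 3.7/0.394 = 9.391; AUC_ev,0→∞ = 32.9 + 9.391 = 42.291 µg/L·h
F = (AUC_ev/D_ev)/(AUC_iv/D_iv) = (42.291/5)/(665.4175/5) = 8.4582/133.0835 = 0.0636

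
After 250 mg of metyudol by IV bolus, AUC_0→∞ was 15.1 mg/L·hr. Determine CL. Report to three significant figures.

CL = 16.6 L/hr

CL = Dose_iv / AUC_0→∞
   = 250 / 15.1 = 16.5563 L/hr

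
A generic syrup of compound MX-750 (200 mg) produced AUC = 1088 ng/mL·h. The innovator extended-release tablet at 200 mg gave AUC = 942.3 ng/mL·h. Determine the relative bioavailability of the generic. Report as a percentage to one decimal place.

F_rel = 115.5%

F_rel = (AUC_test/D_test) / (AUC_ref/D_ref)
      = (1088/200) / (942.3/200)
      = 5.44 / 4.7115 = 1.1546 = 115.46%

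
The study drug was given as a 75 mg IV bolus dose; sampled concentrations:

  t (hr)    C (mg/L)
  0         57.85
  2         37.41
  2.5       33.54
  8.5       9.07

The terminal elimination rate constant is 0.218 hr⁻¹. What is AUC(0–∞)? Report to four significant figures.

AUC = 282.4 mg/L·hr

Trapezoidal AUC_0→8.5:
  [0→2]: (57.85+37.41)/2 × 2 = 95.26
  [2→2.5]: (37.41+33.54)/2 × 0.5 = 17.7375
  [2.5→8.5]: (33.54+9.07)/2 × 6 = 127.83
  Sum = 240.8275 mg/L·hr
Extrapolated tail: C_last / k_e = 9.07 / 0.218 = 41.606
AUC_0→∞ = 240.8275 + 41.606 = 282.4335 mg/L·hr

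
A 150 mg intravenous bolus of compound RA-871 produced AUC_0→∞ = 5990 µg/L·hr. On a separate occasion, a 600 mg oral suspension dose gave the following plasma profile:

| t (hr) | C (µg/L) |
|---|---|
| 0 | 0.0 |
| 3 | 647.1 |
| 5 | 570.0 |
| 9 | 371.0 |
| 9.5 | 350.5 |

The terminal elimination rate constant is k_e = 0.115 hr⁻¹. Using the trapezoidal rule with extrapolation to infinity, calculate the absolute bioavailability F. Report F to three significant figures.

F = 0.305

Trapezoidal AUC_0→9.5 (oral suspension):
  [0→3]: (0.0+647.1)/2 × 3 = 970.65
  [3→5]: (647.1+570.0)/2 × 2 = 1217.1
  [5→9]: (570.0+371.0)/2 × 4 = 1882.0
  [9→9.5]: (371.0+350.5)/2 × 0.5 = 180.375
  Sum = 4250.125 µg/L·hr
Tail: C_last/k_e = 350.5/0.115 = 3047.826
AUC_0→∞ (oral suspension) = 4250.125 + 3047.826 = 7297.951 µg/L·hr
F = (AUC_ev/D_ev)/(AUC_iv/D_iv) = (7297.951/600)/(5990/150) = 12.1633/39.9333 = 0.3046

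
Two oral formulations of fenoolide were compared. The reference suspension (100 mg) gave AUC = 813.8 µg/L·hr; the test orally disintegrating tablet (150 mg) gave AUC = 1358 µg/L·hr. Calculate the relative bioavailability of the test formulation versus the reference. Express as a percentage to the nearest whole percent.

F_rel = 111%

F_rel = (AUC_test/D_test) / (AUC_ref/D_ref)
      = (1358/150) / (813.8/100)
      = 9.05333 / 8.138 = 1.1125 = 111.25%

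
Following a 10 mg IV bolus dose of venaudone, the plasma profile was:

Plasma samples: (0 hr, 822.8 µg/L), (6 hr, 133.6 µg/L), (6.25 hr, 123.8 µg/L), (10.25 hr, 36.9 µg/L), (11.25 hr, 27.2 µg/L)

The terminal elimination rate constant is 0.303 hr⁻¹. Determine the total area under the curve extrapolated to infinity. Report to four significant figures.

AUC = 3345 µg/L·hr

Trapezoidal AUC_0→11.25:
  [0→6]: (822.8+133.6)/2 × 6 = 2869.2
  [6→6.25]: (133.6+123.8)/2 × 0.25 = 32.175
  [6.25→10.25]: (123.8+36.9)/2 × 4 = 321.4
  [10.25→11.25]: (36.9+27.2)/2 × 1 = 32.05
  Sum = 3254.825 µg/L·hr
Extrapolated tail: C_last / k_e = 27.2 / 0.303 = 89.769
AUC_0→∞ = 3254.825 + 89.769 = 3344.594 µg/L·hr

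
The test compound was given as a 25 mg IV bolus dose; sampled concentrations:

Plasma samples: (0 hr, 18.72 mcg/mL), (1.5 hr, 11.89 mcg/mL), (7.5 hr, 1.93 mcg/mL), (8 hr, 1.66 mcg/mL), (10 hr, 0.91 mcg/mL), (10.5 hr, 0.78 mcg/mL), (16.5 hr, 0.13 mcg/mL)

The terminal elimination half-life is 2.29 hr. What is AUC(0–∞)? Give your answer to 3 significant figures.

AUC = 71.5 mcg/mL·hr

Trapezoidal AUC_0→16.5:
  [0→1.5]: (18.72+11.89)/2 × 1.5 = 22.9575
  [1.5→7.5]: (11.89+1.93)/2 × 6 = 41.46
  [7.5→8]: (1.93+1.66)/2 × 0.5 = 0.8975
  [8→10]: (1.66+0.91)/2 × 2 = 2.57
  [10→10.5]: (0.91+0.78)/2 × 0.5 = 0.4225
  [10.5→16.5]: (0.78+0.13)/2 × 6 = 2.73
  Sum = 71.0375 mcg/mL·hr
k_e = ln2 / t½ = 0.693147 / 2.29 = 0.3027 hr^-1
Extrapolated tail: C_last / k_e = 0.13 / 0.3027 = 0.429
AUC_0→∞ = 71.0375 + 0.429 = 71.4665 mcg/mL·hr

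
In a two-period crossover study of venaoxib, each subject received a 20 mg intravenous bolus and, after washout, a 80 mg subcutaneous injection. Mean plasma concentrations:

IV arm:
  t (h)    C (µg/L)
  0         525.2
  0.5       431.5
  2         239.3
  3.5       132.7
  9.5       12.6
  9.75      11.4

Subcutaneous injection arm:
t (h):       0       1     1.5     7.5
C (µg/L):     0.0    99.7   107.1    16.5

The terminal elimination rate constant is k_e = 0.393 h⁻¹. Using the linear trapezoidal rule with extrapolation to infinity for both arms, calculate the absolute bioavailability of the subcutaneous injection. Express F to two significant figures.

Trapezoidal AUC_0→9.75 (IV):
  [0→0.5]: (525.2+431.5)/2 × 0.5 = 239.175
  [0.5→2]: (431.5+239.3)/2 × 1.5 = 503.1
  [2→3.5]: (239.3+132.7)/2 × 1.5 = 279.0
  [3.5→9.5]: (132.7+12.6)/2 × 6 = 435.9
  [9.5→9.75]: (12.6+11.4)/2 × 0.25 = 3.0
  Sum = 1460.175 µg/L·h
IV tail: 11.4/0.393 = 29.008; AUC_iv,0→∞ = 1460.175 + 29.008 = 1489.183 µg/L·h
Trapezoidal AUC_0→7.5 (subcutaneous injection):
  [0→1]: (0.0+99.7)/2 × 1 = 49.85
  [1→1.5]: (99.7+107.1)/2 × 0.5 = 51.7
  [1.5→7.5]: (107.1+16.5)/2 × 6 = 370.8
  Sum = 472.35 µg/L·h
subcutaneous injection tail: 16.5/0.393 = 41.985; AUC_ev,0→∞ = 472.35 + 41.985 = 514.335 µg/L·h
F = (AUC_ev/D_ev)/(AUC_iv/D_iv) = (514.335/80)/(1489.183/20) = 6.4291875/74.45915 = 0.0863

F = 0.086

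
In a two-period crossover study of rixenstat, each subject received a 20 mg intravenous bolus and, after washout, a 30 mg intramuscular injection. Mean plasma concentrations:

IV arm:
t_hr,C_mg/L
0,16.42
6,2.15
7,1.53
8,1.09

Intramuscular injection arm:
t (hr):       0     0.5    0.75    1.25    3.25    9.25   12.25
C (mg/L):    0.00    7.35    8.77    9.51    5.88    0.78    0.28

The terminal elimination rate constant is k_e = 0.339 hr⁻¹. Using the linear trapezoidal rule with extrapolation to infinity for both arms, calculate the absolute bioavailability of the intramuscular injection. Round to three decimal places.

F = 0.496

Trapezoidal AUC_0→8 (IV):
  [0→6]: (16.42+2.15)/2 × 6 = 55.71
  [6→7]: (2.15+1.53)/2 × 1 = 1.84
  [7→8]: (1.53+1.09)/2 × 1 = 1.31
  Sum = 58.86 mg/L·hr
IV tail: 1.09/0.339 = 3.215; AUC_iv,0→∞ = 58.86 + 3.215 = 62.075 mg/L·hr
Trapezoidal AUC_0→12.25 (intramuscular injection):
  [0→0.5]: (0.00+7.35)/2 × 0.5 = 1.8375
  [0.5→0.75]: (7.35+8.77)/2 × 0.25 = 2.015
  [0.75→1.25]: (8.77+9.51)/2 × 0.5 = 4.57
  [1.25→3.25]: (9.51+5.88)/2 × 2 = 15.39
  [3.25→9.25]: (5.88+0.78)/2 × 6 = 19.98
  [9.25→12.25]: (0.78+0.28)/2 × 3 = 1.59
  Sum = 45.3825 mg/L·hr
intramuscular injection tail: 0.28/0.339 = 0.826; AUC_ev,0→∞ = 45.3825 + 0.826 = 46.2085 mg/L·hr
F = (AUC_ev/D_ev)/(AUC_iv/D_iv) = (46.2085/30)/(62.075/20) = 1.54028/3.10375 = 0.4963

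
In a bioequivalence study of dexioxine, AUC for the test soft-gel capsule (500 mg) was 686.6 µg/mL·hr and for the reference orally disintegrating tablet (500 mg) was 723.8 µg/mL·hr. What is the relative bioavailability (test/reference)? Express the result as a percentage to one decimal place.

F_rel = 94.9%

F_rel = (AUC_test/D_test) / (AUC_ref/D_ref)
      = (686.6/500) / (723.8/500)
      = 1.3732 / 1.4476 = 0.9486 = 94.86%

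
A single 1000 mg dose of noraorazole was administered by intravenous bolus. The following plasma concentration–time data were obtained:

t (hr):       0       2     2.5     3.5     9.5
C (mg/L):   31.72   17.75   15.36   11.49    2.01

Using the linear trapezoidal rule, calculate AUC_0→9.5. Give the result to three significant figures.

Trapezoidal AUC_0→9.5:
  [0→2]: (31.72+17.75)/2 × 2 = 49.47
  [2→2.5]: (17.75+15.36)/2 × 0.5 = 8.2775
  [2.5→3.5]: (15.36+11.49)/2 × 1 = 13.425
  [3.5→9.5]: (11.49+2.01)/2 × 6 = 40.5
  Sum = 111.6725 mg/L·hr

AUC = 112 mg/L·hr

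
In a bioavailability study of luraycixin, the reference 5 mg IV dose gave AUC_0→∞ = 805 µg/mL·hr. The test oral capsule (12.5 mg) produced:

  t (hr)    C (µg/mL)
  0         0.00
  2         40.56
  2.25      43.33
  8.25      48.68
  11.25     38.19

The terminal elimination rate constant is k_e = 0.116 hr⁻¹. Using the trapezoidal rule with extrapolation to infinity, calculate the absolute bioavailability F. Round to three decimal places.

F = 0.391

Trapezoidal AUC_0→11.25 (oral capsule):
  [0→2]: (0.00+40.56)/2 × 2 = 40.56
  [2→2.25]: (40.56+43.33)/2 × 0.25 = 10.48625
  [2.25→8.25]: (43.33+48.68)/2 × 6 = 276.03
  [8.25→11.25]: (48.68+38.19)/2 × 3 = 130.305
  Sum = 457.38125 µg/mL·hr
Tail: C_last/k_e = 38.19/0.116 = 329.224
AUC_0→∞ (oral capsule) = 457.38125 + 329.224 = 786.60525 µg/mL·hr
F = (AUC_ev/D_ev)/(AUC_iv/D_iv) = (786.60525/12.5)/(805/5) = 62.92842/161 = 0.3909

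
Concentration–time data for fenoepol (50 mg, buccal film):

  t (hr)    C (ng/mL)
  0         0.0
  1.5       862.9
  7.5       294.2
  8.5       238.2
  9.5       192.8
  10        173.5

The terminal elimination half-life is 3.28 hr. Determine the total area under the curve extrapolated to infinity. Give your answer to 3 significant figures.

Trapezoidal AUC_0→10:
  [0→1.5]: (0.0+862.9)/2 × 1.5 = 647.175
  [1.5→7.5]: (862.9+294.2)/2 × 6 = 3471.3
  [7.5→8.5]: (294.2+238.2)/2 × 1 = 266.2
  [8.5→9.5]: (238.2+192.8)/2 × 1 = 215.5
  [9.5→10]: (192.8+173.5)/2 × 0.5 = 91.575
  Sum = 4691.75 ng/mL·hr
k_e = ln2 / t½ = 0.693147 / 3.28 = 0.2113 hr^-1
Extrapolated tail: C_last / k_e = 173.5 / 0.2113 = 821.107
AUC_0→∞ = 4691.75 + 821.107 = 5512.857 ng/mL·hr

AUC = 5510 ng/mL·hr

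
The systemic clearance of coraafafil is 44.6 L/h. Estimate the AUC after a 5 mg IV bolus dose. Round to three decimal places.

AUC = 0.112 mg/L·h

AUC_0→∞ = Dose_iv / CL
        = 5 / 44.6 = 0.112108 mg/L·h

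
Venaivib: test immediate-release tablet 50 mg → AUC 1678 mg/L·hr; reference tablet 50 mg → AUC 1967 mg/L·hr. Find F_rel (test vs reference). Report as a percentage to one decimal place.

F_rel = 85.3%

F_rel = (AUC_test/D_test) / (AUC_ref/D_ref)
      = (1678/50) / (1967/50)
      = 33.56 / 39.34 = 0.8531 = 85.31%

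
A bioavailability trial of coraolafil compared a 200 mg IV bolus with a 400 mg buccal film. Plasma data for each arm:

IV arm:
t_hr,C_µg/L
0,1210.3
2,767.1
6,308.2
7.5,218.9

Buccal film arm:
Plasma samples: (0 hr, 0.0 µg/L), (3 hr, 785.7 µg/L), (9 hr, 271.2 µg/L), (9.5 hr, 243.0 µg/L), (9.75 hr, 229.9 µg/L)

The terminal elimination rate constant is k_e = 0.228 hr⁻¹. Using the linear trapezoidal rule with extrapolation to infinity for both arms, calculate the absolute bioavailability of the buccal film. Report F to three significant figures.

F = 0.506

Trapezoidal AUC_0→7.5 (IV):
  [0→2]: (1210.3+767.1)/2 × 2 = 1977.4
  [2→6]: (767.1+308.2)/2 × 4 = 2150.6
  [6→7.5]: (308.2+218.9)/2 × 1.5 = 395.325
  Sum = 4523.325 µg/L·hr
IV tail: 218.9/0.228 = 960.088; AUC_iv,0→∞ = 4523.325 + 960.088 = 5483.413 µg/L·hr
Trapezoidal AUC_0→9.75 (buccal film):
  [0→3]: (0.0+785.7)/2 × 3 = 1178.55
  [3→9]: (785.7+271.2)/2 × 6 = 3170.7
  [9→9.5]: (271.2+243.0)/2 × 0.5 = 128.55
  [9.5→9.75]: (243.0+229.9)/2 × 0.25 = 59.1125
  Sum = 4536.9125 µg/L·hr
buccal film tail: 229.9/0.228 = 1008.333; AUC_ev,0→∞ = 4536.9125 + 1008.333 = 5545.2455 µg/L·hr
F = (AUC_ev/D_ev)/(AUC_iv/D_iv) = (5545.2455/400)/(5483.413/200) = 13.8631/27.417065 = 0.5056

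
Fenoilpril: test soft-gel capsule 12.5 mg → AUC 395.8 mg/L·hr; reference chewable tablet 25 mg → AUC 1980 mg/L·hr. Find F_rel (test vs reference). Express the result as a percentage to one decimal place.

F_rel = 40.0%

F_rel = (AUC_test/D_test) / (AUC_ref/D_ref)
      = (395.8/12.5) / (1980/25)
      = 31.664 / 79.2 = 0.3998 = 39.98%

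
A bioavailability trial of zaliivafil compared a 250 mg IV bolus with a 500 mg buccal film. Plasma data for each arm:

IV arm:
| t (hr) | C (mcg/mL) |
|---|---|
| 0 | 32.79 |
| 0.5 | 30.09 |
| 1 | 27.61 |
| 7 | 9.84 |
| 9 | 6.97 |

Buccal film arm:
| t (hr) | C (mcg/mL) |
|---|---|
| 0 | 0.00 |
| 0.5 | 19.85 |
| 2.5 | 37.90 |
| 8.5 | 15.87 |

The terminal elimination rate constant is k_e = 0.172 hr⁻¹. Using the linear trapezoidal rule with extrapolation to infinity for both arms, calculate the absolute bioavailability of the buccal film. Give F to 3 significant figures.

Trapezoidal AUC_0→9 (IV):
  [0→0.5]: (32.79+30.09)/2 × 0.5 = 15.72
  [0.5→1]: (30.09+27.61)/2 × 0.5 = 14.425
  [1→7]: (27.61+9.84)/2 × 6 = 112.35
  [7→9]: (9.84+6.97)/2 × 2 = 16.81
  Sum = 159.305 mcg/mL·hr
IV tail: 6.97/0.172 = 40.523; AUC_iv,0→∞ = 159.305 + 40.523 = 199.828 mcg/mL·hr
Trapezoidal AUC_0→8.5 (buccal film):
  [0→0.5]: (0.00+19.85)/2 × 0.5 = 4.9625
  [0.5→2.5]: (19.85+37.90)/2 × 2 = 57.75
  [2.5→8.5]: (37.90+15.87)/2 × 6 = 161.31
  Sum = 224.0225 mcg/mL·hr
buccal film tail: 15.87/0.172 = 92.267; AUC_ev,0→∞ = 224.0225 + 92.267 = 316.2895 mcg/mL·hr
F = (AUC_ev/D_ev)/(AUC_iv/D_iv) = (316.2895/500)/(199.828/250) = 0.632579/0.799312 = 0.7914

F = 0.791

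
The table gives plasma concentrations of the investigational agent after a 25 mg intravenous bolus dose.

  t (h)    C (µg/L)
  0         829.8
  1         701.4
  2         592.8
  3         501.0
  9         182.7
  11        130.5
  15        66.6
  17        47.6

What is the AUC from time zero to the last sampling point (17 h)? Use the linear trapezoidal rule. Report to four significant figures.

Trapezoidal AUC_0→17:
  [0→1]: (829.8+701.4)/2 × 1 = 765.6
  [1→2]: (701.4+592.8)/2 × 1 = 647.1
  [2→3]: (592.8+501.0)/2 × 1 = 546.9
  [3→9]: (501.0+182.7)/2 × 6 = 2051.1
  [9→11]: (182.7+130.5)/2 × 2 = 313.2
  [11→15]: (130.5+66.6)/2 × 4 = 394.2
  [15→17]: (66.6+47.6)/2 × 2 = 114.2
  Sum = 4832.3 µg/L·h

AUC = 4832 µg/L·h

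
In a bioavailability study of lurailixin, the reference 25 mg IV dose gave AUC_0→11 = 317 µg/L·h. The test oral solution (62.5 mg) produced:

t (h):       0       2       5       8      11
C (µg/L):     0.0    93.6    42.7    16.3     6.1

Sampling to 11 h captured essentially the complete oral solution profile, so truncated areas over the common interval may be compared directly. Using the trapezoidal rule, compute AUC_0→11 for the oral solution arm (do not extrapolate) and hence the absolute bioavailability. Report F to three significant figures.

Trapezoidal AUC_0→11 (oral solution):
  [0→2]: (0.0+93.6)/2 × 2 = 93.6
  [2→5]: (93.6+42.7)/2 × 3 = 204.45
  [5→8]: (42.7+16.3)/2 × 3 = 88.5
  [8→11]: (16.3+6.1)/2 × 3 = 33.6
  Sum = 420.15 µg/L·h
F = (AUC_ev/D_ev)/(AUC_iv/D_iv) = (420.15/62.5)/(317/25) = 6.7224/12.68 = 0.5302

F = 0.530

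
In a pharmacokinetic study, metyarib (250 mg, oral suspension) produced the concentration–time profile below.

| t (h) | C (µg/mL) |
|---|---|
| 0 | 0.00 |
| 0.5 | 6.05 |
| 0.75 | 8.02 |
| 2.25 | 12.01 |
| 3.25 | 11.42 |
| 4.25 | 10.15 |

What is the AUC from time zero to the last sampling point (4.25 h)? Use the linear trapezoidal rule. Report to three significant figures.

Trapezoidal AUC_0→4.25:
  [0→0.5]: (0.00+6.05)/2 × 0.5 = 1.5125
  [0.5→0.75]: (6.05+8.02)/2 × 0.25 = 1.75875
  [0.75→2.25]: (8.02+12.01)/2 × 1.5 = 15.0225
  [2.25→3.25]: (12.01+11.42)/2 × 1 = 11.715
  [3.25→4.25]: (11.42+10.15)/2 × 1 = 10.785
  Sum = 40.79375 µg/mL·h

AUC = 40.8 µg/mL·h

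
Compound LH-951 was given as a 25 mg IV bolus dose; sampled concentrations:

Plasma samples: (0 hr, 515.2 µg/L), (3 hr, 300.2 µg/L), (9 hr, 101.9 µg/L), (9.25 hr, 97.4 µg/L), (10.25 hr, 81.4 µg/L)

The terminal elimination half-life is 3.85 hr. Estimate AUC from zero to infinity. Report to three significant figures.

Trapezoidal AUC_0→10.25:
  [0→3]: (515.2+300.2)/2 × 3 = 1223.1
  [3→9]: (300.2+101.9)/2 × 6 = 1206.3
  [9→9.25]: (101.9+97.4)/2 × 0.25 = 24.9125
  [9.25→10.25]: (97.4+81.4)/2 × 1 = 89.4
  Sum = 2543.7125 µg/L·hr
k_e = ln2 / t½ = 0.693147 / 3.85 = 0.1800 hr^-1
Extrapolated tail: C_last / k_e = 81.4 / 0.18 = 452.222
AUC_0→∞ = 2543.7125 + 452.222 = 2995.9345 µg/L·hr

AUC = 3000 µg/L·hr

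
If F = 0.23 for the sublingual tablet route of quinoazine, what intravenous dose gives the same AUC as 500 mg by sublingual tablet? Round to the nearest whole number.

Systemic exposure from an extravascular dose = F × D_ev, so the equivalent IV dose is F × D_ev.
D_iv = F × D_ev = 0.23 × 500 = 115 mg

D_iv = 115 mg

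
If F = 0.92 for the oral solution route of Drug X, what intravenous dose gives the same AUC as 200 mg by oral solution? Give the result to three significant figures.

D_iv = 184 mg

Systemic exposure from an extravascular dose = F × D_ev, so the equivalent IV dose is F × D_ev.
D_iv = F × D_ev = 0.92 × 200 = 184 mg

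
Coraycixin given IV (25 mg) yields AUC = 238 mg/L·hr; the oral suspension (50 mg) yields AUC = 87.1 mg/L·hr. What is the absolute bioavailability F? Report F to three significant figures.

F = (AUC_ev / D_ev) / (AUC_iv / D_iv)
  = (87.1/50) / (238/25)
  = 1.742 / 9.52 = 0.1830

F = 0.183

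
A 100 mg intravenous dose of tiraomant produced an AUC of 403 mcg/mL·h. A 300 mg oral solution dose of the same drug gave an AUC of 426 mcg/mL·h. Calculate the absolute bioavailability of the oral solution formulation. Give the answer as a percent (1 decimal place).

F = (AUC_ev / D_ev) / (AUC_iv / D_iv)
  = (426/300) / (403/100)
  = 1.42 / 4.03 = 0.3524
  = 35.24%

F = 35.2%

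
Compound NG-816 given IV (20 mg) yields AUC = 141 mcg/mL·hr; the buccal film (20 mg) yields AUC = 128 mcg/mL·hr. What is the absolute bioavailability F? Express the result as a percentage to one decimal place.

F = 90.8%

F = (AUC_ev / D_ev) / (AUC_iv / D_iv)
  = (128/20) / (141/20)
  = 6.4 / 7.05 = 0.9078
  = 90.78%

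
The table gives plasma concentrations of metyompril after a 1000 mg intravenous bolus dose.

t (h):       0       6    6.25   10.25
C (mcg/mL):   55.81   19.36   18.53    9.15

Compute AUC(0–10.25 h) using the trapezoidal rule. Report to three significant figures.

Trapezoidal AUC_0→10.25:
  [0→6]: (55.81+19.36)/2 × 6 = 225.51
  [6→6.25]: (19.36+18.53)/2 × 0.25 = 4.73625
  [6.25→10.25]: (18.53+9.15)/2 × 4 = 55.36
  Sum = 285.60625 mcg/mL·h

AUC = 286 mcg/mL·h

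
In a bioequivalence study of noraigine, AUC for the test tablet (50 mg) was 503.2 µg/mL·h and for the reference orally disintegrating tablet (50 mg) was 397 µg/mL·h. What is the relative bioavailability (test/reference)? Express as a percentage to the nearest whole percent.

F_rel = (AUC_test/D_test) / (AUC_ref/D_ref)
      = (503.2/50) / (397/50)
      = 10.064 / 7.94 = 1.2675 = 126.75%

F_rel = 127%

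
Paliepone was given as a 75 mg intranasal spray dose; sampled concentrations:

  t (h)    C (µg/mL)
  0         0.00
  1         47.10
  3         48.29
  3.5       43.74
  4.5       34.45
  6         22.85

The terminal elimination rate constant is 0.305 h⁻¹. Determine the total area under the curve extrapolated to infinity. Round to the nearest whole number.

Trapezoidal AUC_0→6:
  [0→1]: (0.00+47.10)/2 × 1 = 23.55
  [1→3]: (47.10+48.29)/2 × 2 = 95.39
  [3→3.5]: (48.29+43.74)/2 × 0.5 = 23.0075
  [3.5→4.5]: (43.74+34.45)/2 × 1 = 39.095
  [4.5→6]: (34.45+22.85)/2 × 1.5 = 42.975
  Sum = 224.0175 µg/mL·h
Extrapolated tail: C_last / k_e = 22.85 / 0.305 = 74.918
AUC_0→∞ = 224.0175 + 74.918 = 298.9355 µg/mL·h

AUC = 299 µg/mL·h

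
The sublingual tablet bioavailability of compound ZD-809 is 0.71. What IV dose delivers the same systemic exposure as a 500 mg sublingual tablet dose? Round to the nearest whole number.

Systemic exposure from an extravascular dose = F × D_ev, so the equivalent IV dose is F × D_ev.
D_iv = F × D_ev = 0.71 × 500 = 355 mg

D_iv = 355 mg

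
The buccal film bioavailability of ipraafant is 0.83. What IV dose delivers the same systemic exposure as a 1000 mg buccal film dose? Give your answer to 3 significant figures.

Systemic exposure from an extravascular dose = F × D_ev, so the equivalent IV dose is F × D_ev.
D_iv = F × D_ev = 0.83 × 1000 = 830 mg

D_iv = 830 mg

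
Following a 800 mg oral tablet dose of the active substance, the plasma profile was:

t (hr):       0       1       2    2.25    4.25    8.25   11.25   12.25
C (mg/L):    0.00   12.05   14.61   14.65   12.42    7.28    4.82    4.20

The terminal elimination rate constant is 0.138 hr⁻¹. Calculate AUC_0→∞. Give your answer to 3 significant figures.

Trapezoidal AUC_0→12.25:
  [0→1]: (0.00+12.05)/2 × 1 = 6.025
  [1→2]: (12.05+14.61)/2 × 1 = 13.33
  [2→2.25]: (14.61+14.65)/2 × 0.25 = 3.6575
  [2.25→4.25]: (14.65+12.42)/2 × 2 = 27.07
  [4.25→8.25]: (12.42+7.28)/2 × 4 = 39.4
  [8.25→11.25]: (7.28+4.82)/2 × 3 = 18.15
  [11.25→12.25]: (4.82+4.20)/2 × 1 = 4.51
  Sum = 112.1425 mg/L·hr
Extrapolated tail: C_last / k_e = 4.20 / 0.138 = 30.435
AUC_0→∞ = 112.1425 + 30.435 = 142.5775 mg/L·hr

AUC = 143 mg/L·hr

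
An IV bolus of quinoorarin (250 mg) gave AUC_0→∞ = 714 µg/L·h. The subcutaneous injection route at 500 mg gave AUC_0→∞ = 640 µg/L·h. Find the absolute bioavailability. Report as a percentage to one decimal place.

F = 44.8%

F = (AUC_ev / D_ev) / (AUC_iv / D_iv)
  = (640/500) / (714/250)
  = 1.28 / 2.856 = 0.4482
  = 44.82%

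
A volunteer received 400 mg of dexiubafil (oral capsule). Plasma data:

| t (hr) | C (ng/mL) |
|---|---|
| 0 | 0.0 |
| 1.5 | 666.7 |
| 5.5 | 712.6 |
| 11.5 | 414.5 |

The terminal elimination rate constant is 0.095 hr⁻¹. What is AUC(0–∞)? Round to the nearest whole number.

AUC = 11003 ng/mL·hr

Trapezoidal AUC_0→11.5:
  [0→1.5]: (0.0+666.7)/2 × 1.5 = 500.025
  [1.5→5.5]: (666.7+712.6)/2 × 4 = 2758.6
  [5.5→11.5]: (712.6+414.5)/2 × 6 = 3381.3
  Sum = 6639.925 ng/mL·hr
Extrapolated tail: C_last / k_e = 414.5 / 0.095 = 4363.158
AUC_0→∞ = 6639.925 + 4363.158 = 11003.083 ng/mL·hr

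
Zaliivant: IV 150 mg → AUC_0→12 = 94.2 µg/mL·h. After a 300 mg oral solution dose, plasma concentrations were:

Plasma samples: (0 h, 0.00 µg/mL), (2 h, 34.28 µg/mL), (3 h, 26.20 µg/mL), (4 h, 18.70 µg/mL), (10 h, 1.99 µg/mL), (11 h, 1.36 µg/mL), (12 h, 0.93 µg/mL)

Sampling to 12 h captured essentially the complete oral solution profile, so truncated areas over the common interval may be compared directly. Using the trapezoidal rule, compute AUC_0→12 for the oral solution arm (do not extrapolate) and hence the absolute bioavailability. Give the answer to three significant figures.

Trapezoidal AUC_0→12 (oral solution):
  [0→2]: (0.00+34.28)/2 × 2 = 34.28
  [2→3]: (34.28+26.20)/2 × 1 = 30.24
  [3→4]: (26.20+18.70)/2 × 1 = 22.45
  [4→10]: (18.70+1.99)/2 × 6 = 62.07
  [10→11]: (1.99+1.36)/2 × 1 = 1.675
  [11→12]: (1.36+0.93)/2 × 1 = 1.145
  Sum = 151.86 µg/mL·h
F = (AUC_ev/D_ev)/(AUC_iv/D_iv) = (151.86/300)/(94.2/150) = 0.5062/0.628 = 0.8061

F = 0.806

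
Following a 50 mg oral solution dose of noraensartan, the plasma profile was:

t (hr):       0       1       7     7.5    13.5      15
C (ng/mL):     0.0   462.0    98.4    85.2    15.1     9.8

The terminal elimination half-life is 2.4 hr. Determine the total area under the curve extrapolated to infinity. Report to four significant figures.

AUC = 2312 ng/mL·hr

Trapezoidal AUC_0→15:
  [0→1]: (0.0+462.0)/2 × 1 = 231.0
  [1→7]: (462.0+98.4)/2 × 6 = 1681.2
  [7→7.5]: (98.4+85.2)/2 × 0.5 = 45.9
  [7.5→13.5]: (85.2+15.1)/2 × 6 = 300.9
  [13.5→15]: (15.1+9.8)/2 × 1.5 = 18.675
  Sum = 2277.675 ng/mL·hr
k_e = ln2 / t½ = 0.693147 / 2.4 = 0.2888 hr^-1
Extrapolated tail: C_last / k_e = 9.8 / 0.2888 = 33.934
AUC_0→∞ = 2277.675 + 33.934 = 2311.609 ng/mL·hr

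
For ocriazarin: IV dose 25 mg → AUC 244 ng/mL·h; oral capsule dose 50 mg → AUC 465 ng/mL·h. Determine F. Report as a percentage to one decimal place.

F = (AUC_ev / D_ev) / (AUC_iv / D_iv)
  = (465/50) / (244/25)
  = 9.3 / 9.76 = 0.9529
  = 95.29%

F = 95.3%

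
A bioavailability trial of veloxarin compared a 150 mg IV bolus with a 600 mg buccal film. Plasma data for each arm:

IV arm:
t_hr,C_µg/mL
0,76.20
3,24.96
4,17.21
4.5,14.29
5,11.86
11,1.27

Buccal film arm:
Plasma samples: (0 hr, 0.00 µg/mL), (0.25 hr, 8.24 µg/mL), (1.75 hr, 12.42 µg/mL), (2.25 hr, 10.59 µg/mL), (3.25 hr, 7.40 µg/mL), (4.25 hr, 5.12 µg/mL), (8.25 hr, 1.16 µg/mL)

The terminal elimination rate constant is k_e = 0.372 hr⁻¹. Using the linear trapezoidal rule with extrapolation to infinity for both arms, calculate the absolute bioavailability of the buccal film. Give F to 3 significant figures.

Trapezoidal AUC_0→11 (IV):
  [0→3]: (76.20+24.96)/2 × 3 = 151.74
  [3→4]: (24.96+17.21)/2 × 1 = 21.085
  [4→4.5]: (17.21+14.29)/2 × 0.5 = 7.875
  [4.5→5]: (14.29+11.86)/2 × 0.5 = 6.5375
  [5→11]: (11.86+1.27)/2 × 6 = 39.39
  Sum = 226.6275 µg/mL·hr
IV tail: 1.27/0.372 = 3.414; AUC_iv,0→∞ = 226.6275 + 3.414 = 230.0415 µg/mL·hr
Trapezoidal AUC_0→8.25 (buccal film):
  [0→0.25]: (0.00+8.24)/2 × 0.25 = 1.03
  [0.25→1.75]: (8.24+12.42)/2 × 1.5 = 15.495
  [1.75→2.25]: (12.42+10.59)/2 × 0.5 = 5.7525
  [2.25→3.25]: (10.59+7.40)/2 × 1 = 8.995
  [3.25→4.25]: (7.40+5.12)/2 × 1 = 6.26
  [4.25→8.25]: (5.12+1.16)/2 × 4 = 12.56
  Sum = 50.0925 µg/mL·hr
buccal film tail: 1.16/0.372 = 3.118; AUC_ev,0→∞ = 50.0925 + 3.118 = 53.2105 µg/mL·hr
F = (AUC_ev/D_ev)/(AUC_iv/D_iv) = (53.2105/600)/(230.0415/150) = 0.0886842/1.53361 = 0.0578

F = 0.0578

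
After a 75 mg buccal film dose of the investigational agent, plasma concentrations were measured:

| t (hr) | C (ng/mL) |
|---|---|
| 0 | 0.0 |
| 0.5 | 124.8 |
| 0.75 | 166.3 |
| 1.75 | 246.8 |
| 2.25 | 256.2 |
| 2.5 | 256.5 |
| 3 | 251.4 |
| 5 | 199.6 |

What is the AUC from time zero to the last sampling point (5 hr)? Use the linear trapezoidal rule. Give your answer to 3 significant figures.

AUC = 1040 ng/mL·hr

Trapezoidal AUC_0→5:
  [0→0.5]: (0.0+124.8)/2 × 0.5 = 31.2
  [0.5→0.75]: (124.8+166.3)/2 × 0.25 = 36.3875
  [0.75→1.75]: (166.3+246.8)/2 × 1 = 206.55
  [1.75→2.25]: (246.8+256.2)/2 × 0.5 = 125.75
  [2.25→2.5]: (256.2+256.5)/2 × 0.25 = 64.0875
  [2.5→3]: (256.5+251.4)/2 × 0.5 = 126.975
  [3→5]: (251.4+199.6)/2 × 2 = 451.0
  Sum = 1041.95 ng/mL·hr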